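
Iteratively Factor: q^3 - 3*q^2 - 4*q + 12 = (q - 3)*(q^2 - 4) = (q - 3)*(q + 2)*(q - 2)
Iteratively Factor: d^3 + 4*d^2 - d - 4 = (d - 1)*(d^2 + 5*d + 4) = (d - 1)*(d + 1)*(d + 4)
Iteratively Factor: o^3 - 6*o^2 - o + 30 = (o + 2)*(o^2 - 8*o + 15) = (o - 5)*(o + 2)*(o - 3)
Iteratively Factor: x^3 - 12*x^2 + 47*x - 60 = (x - 3)*(x^2 - 9*x + 20) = (x - 5)*(x - 3)*(x - 4)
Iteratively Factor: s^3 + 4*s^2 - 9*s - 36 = (s + 4)*(s^2 - 9) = (s + 3)*(s + 4)*(s - 3)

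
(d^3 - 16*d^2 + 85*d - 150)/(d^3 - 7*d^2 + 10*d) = (d^2 - 11*d + 30)/(d*(d - 2))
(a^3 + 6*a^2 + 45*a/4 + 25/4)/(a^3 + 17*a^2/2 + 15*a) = (2*a^2 + 7*a + 5)/(2*a*(a + 6))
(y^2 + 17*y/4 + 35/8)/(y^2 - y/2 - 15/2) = (y + 7/4)/(y - 3)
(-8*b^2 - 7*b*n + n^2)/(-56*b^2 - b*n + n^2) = (b + n)/(7*b + n)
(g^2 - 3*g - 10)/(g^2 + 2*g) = (g - 5)/g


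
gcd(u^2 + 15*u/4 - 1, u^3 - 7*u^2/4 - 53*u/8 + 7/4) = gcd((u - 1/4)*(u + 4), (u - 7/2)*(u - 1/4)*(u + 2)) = u - 1/4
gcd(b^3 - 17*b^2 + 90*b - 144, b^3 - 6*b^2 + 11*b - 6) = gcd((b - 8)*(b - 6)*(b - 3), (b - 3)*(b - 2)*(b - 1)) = b - 3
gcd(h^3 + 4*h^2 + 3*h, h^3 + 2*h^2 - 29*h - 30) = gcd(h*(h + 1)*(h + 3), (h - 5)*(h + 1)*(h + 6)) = h + 1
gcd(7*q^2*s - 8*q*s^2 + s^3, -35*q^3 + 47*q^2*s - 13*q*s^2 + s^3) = 7*q^2 - 8*q*s + s^2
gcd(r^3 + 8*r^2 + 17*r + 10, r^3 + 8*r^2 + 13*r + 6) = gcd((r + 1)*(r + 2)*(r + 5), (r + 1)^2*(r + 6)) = r + 1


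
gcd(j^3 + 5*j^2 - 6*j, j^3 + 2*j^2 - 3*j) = j^2 - j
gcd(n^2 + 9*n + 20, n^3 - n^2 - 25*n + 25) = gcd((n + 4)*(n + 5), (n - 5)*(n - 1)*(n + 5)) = n + 5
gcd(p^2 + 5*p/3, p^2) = p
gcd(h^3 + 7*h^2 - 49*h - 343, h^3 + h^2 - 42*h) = h + 7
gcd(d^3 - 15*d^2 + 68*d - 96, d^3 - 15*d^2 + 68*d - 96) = d^3 - 15*d^2 + 68*d - 96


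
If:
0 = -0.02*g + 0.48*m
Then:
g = 24.0*m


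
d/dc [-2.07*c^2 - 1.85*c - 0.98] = -4.14*c - 1.85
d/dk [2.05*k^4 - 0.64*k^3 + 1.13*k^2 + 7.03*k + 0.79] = 8.2*k^3 - 1.92*k^2 + 2.26*k + 7.03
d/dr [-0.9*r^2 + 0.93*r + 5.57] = 0.93 - 1.8*r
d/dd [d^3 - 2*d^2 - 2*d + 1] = 3*d^2 - 4*d - 2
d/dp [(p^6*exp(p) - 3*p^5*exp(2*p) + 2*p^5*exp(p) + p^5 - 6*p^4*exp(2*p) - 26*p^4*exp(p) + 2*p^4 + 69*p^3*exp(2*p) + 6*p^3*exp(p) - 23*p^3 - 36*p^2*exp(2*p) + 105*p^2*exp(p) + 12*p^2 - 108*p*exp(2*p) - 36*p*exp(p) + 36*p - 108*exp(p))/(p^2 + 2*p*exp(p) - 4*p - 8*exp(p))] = (p^8*exp(p) - 6*p^7*exp(2*p) + 2*p^7*exp(p) - 6*p^6*exp(3*p) + 13*p^6*exp(2*p) - 50*p^6*exp(p) + 3*p^6 - 12*p^5*exp(3*p) + 190*p^5*exp(2*p) + 38*p^5*exp(p) - 12*p^5 + 270*p^4*exp(3*p) - 719*p^4*exp(2*p) + 433*p^4*exp(p) - 47*p^4 - 156*p^3*exp(3*p) + 376*p^3*exp(2*p) - 868*p^3*exp(p) + 184*p^3 - 1656*p^2*exp(3*p) + 1182*p^2*exp(2*p) + 252*p^2*exp(p) - 84*p^2 + 1440*p*exp(3*p) - 1680*p*exp(2*p) + 744*p*exp(p) + 864*exp(3*p) + 504*exp(2*p) - 720*exp(p))/(p^4 + 4*p^3*exp(p) - 8*p^3 + 4*p^2*exp(2*p) - 32*p^2*exp(p) + 16*p^2 - 32*p*exp(2*p) + 64*p*exp(p) + 64*exp(2*p))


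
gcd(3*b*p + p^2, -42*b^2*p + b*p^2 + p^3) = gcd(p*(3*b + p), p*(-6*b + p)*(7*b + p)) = p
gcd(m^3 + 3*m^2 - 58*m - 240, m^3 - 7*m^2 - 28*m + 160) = m^2 - 3*m - 40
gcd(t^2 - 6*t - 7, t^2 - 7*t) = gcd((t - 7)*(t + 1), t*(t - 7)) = t - 7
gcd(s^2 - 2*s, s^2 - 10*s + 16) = s - 2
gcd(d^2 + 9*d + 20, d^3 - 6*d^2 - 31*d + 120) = d + 5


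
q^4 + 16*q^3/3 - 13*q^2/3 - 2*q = q*(q - 1)*(q + 1/3)*(q + 6)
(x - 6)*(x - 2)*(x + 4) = x^3 - 4*x^2 - 20*x + 48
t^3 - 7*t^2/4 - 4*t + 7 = (t - 2)*(t - 7/4)*(t + 2)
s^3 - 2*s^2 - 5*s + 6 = (s - 3)*(s - 1)*(s + 2)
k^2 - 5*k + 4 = (k - 4)*(k - 1)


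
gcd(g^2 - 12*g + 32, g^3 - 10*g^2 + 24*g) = g - 4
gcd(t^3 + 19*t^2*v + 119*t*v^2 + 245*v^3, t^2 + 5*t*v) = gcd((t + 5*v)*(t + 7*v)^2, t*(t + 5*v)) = t + 5*v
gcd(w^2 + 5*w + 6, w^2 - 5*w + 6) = 1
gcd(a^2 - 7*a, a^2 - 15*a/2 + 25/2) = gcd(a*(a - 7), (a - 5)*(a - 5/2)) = 1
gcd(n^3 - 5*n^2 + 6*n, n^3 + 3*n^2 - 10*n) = n^2 - 2*n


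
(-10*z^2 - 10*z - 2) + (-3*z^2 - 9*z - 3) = -13*z^2 - 19*z - 5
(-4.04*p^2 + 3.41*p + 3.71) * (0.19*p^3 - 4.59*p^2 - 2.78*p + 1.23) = -0.7676*p^5 + 19.1915*p^4 - 3.7158*p^3 - 31.4779*p^2 - 6.1195*p + 4.5633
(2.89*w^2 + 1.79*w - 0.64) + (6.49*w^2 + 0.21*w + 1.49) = 9.38*w^2 + 2.0*w + 0.85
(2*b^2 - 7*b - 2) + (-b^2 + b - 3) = b^2 - 6*b - 5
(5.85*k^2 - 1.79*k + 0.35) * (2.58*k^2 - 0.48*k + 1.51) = 15.093*k^4 - 7.4262*k^3 + 10.5957*k^2 - 2.8709*k + 0.5285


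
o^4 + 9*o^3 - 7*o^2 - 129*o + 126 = (o - 3)*(o - 1)*(o + 6)*(o + 7)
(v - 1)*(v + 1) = v^2 - 1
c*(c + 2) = c^2 + 2*c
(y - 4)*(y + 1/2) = y^2 - 7*y/2 - 2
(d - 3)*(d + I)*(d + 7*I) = d^3 - 3*d^2 + 8*I*d^2 - 7*d - 24*I*d + 21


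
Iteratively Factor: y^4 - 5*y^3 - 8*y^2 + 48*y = (y + 3)*(y^3 - 8*y^2 + 16*y) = (y - 4)*(y + 3)*(y^2 - 4*y) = (y - 4)^2*(y + 3)*(y)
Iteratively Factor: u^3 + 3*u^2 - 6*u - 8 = (u + 1)*(u^2 + 2*u - 8) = (u - 2)*(u + 1)*(u + 4)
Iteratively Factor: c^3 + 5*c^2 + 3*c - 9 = (c - 1)*(c^2 + 6*c + 9) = (c - 1)*(c + 3)*(c + 3)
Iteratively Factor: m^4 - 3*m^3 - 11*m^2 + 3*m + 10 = (m + 1)*(m^3 - 4*m^2 - 7*m + 10) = (m - 1)*(m + 1)*(m^2 - 3*m - 10) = (m - 1)*(m + 1)*(m + 2)*(m - 5)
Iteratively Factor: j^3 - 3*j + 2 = (j + 2)*(j^2 - 2*j + 1) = (j - 1)*(j + 2)*(j - 1)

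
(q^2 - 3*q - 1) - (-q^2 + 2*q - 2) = 2*q^2 - 5*q + 1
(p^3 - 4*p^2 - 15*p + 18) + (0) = p^3 - 4*p^2 - 15*p + 18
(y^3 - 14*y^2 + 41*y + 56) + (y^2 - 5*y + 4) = y^3 - 13*y^2 + 36*y + 60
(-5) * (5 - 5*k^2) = 25*k^2 - 25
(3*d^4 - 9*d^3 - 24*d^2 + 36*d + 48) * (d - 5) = 3*d^5 - 24*d^4 + 21*d^3 + 156*d^2 - 132*d - 240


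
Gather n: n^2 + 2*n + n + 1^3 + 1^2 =n^2 + 3*n + 2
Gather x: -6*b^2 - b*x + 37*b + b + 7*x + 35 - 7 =-6*b^2 + 38*b + x*(7 - b) + 28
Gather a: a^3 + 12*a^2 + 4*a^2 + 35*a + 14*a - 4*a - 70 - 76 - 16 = a^3 + 16*a^2 + 45*a - 162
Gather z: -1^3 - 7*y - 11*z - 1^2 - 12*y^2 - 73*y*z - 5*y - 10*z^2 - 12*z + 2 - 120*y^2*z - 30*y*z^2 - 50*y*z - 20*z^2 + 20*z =-12*y^2 - 12*y + z^2*(-30*y - 30) + z*(-120*y^2 - 123*y - 3)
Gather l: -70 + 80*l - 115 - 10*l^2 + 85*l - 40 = -10*l^2 + 165*l - 225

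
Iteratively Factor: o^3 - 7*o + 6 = (o - 2)*(o^2 + 2*o - 3) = (o - 2)*(o - 1)*(o + 3)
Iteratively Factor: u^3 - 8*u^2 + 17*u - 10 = (u - 1)*(u^2 - 7*u + 10) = (u - 5)*(u - 1)*(u - 2)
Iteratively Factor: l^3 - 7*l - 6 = (l + 2)*(l^2 - 2*l - 3) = (l + 1)*(l + 2)*(l - 3)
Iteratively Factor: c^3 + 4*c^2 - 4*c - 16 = (c + 4)*(c^2 - 4) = (c + 2)*(c + 4)*(c - 2)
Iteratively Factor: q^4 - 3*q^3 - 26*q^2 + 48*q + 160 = (q - 5)*(q^3 + 2*q^2 - 16*q - 32) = (q - 5)*(q - 4)*(q^2 + 6*q + 8) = (q - 5)*(q - 4)*(q + 4)*(q + 2)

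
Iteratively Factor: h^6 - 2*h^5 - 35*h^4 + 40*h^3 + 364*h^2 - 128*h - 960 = (h + 2)*(h^5 - 4*h^4 - 27*h^3 + 94*h^2 + 176*h - 480) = (h - 5)*(h + 2)*(h^4 + h^3 - 22*h^2 - 16*h + 96) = (h - 5)*(h - 4)*(h + 2)*(h^3 + 5*h^2 - 2*h - 24) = (h - 5)*(h - 4)*(h + 2)*(h + 4)*(h^2 + h - 6) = (h - 5)*(h - 4)*(h - 2)*(h + 2)*(h + 4)*(h + 3)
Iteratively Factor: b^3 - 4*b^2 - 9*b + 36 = (b + 3)*(b^2 - 7*b + 12) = (b - 3)*(b + 3)*(b - 4)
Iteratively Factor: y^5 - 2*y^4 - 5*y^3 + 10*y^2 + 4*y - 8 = (y + 2)*(y^4 - 4*y^3 + 3*y^2 + 4*y - 4) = (y - 2)*(y + 2)*(y^3 - 2*y^2 - y + 2) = (y - 2)*(y + 1)*(y + 2)*(y^2 - 3*y + 2) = (y - 2)*(y - 1)*(y + 1)*(y + 2)*(y - 2)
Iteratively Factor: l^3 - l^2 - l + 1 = (l + 1)*(l^2 - 2*l + 1) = (l - 1)*(l + 1)*(l - 1)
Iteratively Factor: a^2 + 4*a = (a)*(a + 4)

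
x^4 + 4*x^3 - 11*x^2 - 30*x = x*(x - 3)*(x + 2)*(x + 5)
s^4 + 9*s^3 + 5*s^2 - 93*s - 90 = (s - 3)*(s + 1)*(s + 5)*(s + 6)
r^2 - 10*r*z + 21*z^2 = (r - 7*z)*(r - 3*z)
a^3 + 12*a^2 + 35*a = a*(a + 5)*(a + 7)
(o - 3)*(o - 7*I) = o^2 - 3*o - 7*I*o + 21*I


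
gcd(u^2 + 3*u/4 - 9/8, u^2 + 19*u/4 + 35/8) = 1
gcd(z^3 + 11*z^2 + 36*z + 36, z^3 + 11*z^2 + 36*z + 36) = z^3 + 11*z^2 + 36*z + 36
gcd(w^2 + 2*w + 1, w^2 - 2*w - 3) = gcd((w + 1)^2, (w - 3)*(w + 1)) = w + 1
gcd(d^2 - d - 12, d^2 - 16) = d - 4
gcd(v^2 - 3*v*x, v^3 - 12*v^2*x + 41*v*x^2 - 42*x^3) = -v + 3*x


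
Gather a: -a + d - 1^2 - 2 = -a + d - 3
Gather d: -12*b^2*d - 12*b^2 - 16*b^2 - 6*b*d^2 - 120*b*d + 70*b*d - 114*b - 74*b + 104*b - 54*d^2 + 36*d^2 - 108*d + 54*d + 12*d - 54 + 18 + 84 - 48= -28*b^2 - 84*b + d^2*(-6*b - 18) + d*(-12*b^2 - 50*b - 42)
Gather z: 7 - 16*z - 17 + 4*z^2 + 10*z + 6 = 4*z^2 - 6*z - 4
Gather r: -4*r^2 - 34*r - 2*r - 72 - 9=-4*r^2 - 36*r - 81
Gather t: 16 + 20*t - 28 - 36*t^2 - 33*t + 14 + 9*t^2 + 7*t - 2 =-27*t^2 - 6*t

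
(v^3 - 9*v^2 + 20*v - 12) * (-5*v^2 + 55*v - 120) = -5*v^5 + 100*v^4 - 715*v^3 + 2240*v^2 - 3060*v + 1440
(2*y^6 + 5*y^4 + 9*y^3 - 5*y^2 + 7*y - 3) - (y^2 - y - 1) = 2*y^6 + 5*y^4 + 9*y^3 - 6*y^2 + 8*y - 2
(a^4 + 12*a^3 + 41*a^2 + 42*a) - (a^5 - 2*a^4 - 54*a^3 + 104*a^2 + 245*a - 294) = -a^5 + 3*a^4 + 66*a^3 - 63*a^2 - 203*a + 294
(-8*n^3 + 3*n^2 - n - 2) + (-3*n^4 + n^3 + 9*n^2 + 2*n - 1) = -3*n^4 - 7*n^3 + 12*n^2 + n - 3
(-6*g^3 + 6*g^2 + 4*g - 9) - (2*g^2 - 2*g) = -6*g^3 + 4*g^2 + 6*g - 9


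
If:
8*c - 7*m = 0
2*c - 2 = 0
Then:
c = 1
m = 8/7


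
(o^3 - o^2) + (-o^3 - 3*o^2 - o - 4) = -4*o^2 - o - 4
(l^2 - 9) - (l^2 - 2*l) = 2*l - 9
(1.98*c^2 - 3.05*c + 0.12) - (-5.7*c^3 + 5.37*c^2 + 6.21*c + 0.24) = 5.7*c^3 - 3.39*c^2 - 9.26*c - 0.12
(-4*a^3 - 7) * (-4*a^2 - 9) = 16*a^5 + 36*a^3 + 28*a^2 + 63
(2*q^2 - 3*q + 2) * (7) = 14*q^2 - 21*q + 14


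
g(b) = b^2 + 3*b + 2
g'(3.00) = 9.00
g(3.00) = 20.00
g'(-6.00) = -9.00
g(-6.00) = 20.00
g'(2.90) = 8.80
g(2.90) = 19.11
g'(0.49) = 3.98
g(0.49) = 3.71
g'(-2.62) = -2.24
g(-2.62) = 1.00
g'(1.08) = 5.16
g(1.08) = 6.41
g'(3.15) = 9.30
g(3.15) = 21.37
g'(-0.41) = 2.18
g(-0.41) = 0.94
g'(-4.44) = -5.88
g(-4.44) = 8.39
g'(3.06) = 9.12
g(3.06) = 20.54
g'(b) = 2*b + 3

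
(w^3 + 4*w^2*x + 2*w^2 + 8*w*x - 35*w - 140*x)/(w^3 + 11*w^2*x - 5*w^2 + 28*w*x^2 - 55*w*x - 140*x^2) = (w + 7)/(w + 7*x)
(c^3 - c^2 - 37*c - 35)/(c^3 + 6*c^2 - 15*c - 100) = (c^2 - 6*c - 7)/(c^2 + c - 20)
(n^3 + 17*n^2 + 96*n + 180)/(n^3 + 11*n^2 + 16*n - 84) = (n^2 + 11*n + 30)/(n^2 + 5*n - 14)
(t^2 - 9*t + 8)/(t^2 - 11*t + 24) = (t - 1)/(t - 3)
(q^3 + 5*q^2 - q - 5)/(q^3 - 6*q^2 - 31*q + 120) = (q^2 - 1)/(q^2 - 11*q + 24)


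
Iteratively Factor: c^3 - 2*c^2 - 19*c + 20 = (c + 4)*(c^2 - 6*c + 5) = (c - 5)*(c + 4)*(c - 1)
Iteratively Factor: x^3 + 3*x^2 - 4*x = (x)*(x^2 + 3*x - 4) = x*(x - 1)*(x + 4)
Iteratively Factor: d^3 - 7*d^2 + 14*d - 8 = (d - 2)*(d^2 - 5*d + 4) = (d - 2)*(d - 1)*(d - 4)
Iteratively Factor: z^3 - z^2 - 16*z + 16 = (z - 4)*(z^2 + 3*z - 4) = (z - 4)*(z + 4)*(z - 1)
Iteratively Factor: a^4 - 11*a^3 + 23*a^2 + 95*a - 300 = (a + 3)*(a^3 - 14*a^2 + 65*a - 100) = (a - 4)*(a + 3)*(a^2 - 10*a + 25) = (a - 5)*(a - 4)*(a + 3)*(a - 5)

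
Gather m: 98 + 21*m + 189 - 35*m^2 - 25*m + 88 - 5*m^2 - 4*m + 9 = -40*m^2 - 8*m + 384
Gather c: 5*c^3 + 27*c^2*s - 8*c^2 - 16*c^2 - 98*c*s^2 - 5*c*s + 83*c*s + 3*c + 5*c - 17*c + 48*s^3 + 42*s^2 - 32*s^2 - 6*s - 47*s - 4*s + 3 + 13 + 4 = 5*c^3 + c^2*(27*s - 24) + c*(-98*s^2 + 78*s - 9) + 48*s^3 + 10*s^2 - 57*s + 20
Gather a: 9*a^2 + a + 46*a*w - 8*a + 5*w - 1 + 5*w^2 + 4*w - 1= 9*a^2 + a*(46*w - 7) + 5*w^2 + 9*w - 2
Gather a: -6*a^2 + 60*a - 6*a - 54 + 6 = -6*a^2 + 54*a - 48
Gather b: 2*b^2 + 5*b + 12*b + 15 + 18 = 2*b^2 + 17*b + 33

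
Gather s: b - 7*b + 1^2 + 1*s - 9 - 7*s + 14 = -6*b - 6*s + 6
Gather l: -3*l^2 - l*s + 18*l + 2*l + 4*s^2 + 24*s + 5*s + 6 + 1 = -3*l^2 + l*(20 - s) + 4*s^2 + 29*s + 7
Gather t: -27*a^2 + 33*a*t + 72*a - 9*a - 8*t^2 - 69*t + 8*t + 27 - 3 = -27*a^2 + 63*a - 8*t^2 + t*(33*a - 61) + 24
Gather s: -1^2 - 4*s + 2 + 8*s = 4*s + 1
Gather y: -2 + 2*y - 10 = 2*y - 12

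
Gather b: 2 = 2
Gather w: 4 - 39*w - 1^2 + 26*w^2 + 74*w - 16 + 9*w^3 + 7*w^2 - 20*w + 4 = 9*w^3 + 33*w^2 + 15*w - 9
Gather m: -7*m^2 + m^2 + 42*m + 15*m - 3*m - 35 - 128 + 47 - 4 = -6*m^2 + 54*m - 120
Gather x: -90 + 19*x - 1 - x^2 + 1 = -x^2 + 19*x - 90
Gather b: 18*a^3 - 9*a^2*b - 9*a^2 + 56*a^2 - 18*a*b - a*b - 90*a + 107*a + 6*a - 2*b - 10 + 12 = 18*a^3 + 47*a^2 + 23*a + b*(-9*a^2 - 19*a - 2) + 2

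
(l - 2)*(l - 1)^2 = l^3 - 4*l^2 + 5*l - 2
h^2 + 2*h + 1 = (h + 1)^2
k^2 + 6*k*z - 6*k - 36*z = (k - 6)*(k + 6*z)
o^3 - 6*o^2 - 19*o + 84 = (o - 7)*(o - 3)*(o + 4)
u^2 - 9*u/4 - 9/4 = (u - 3)*(u + 3/4)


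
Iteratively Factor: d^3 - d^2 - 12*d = (d)*(d^2 - d - 12) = d*(d - 4)*(d + 3)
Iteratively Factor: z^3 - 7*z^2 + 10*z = (z - 2)*(z^2 - 5*z) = (z - 5)*(z - 2)*(z)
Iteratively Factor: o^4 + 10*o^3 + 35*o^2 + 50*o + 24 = (o + 1)*(o^3 + 9*o^2 + 26*o + 24) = (o + 1)*(o + 3)*(o^2 + 6*o + 8) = (o + 1)*(o + 2)*(o + 3)*(o + 4)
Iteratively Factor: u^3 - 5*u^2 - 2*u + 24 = (u - 3)*(u^2 - 2*u - 8) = (u - 3)*(u + 2)*(u - 4)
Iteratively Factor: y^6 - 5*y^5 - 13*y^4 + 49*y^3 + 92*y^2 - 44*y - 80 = (y - 5)*(y^5 - 13*y^3 - 16*y^2 + 12*y + 16) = (y - 5)*(y + 2)*(y^4 - 2*y^3 - 9*y^2 + 2*y + 8) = (y - 5)*(y + 2)^2*(y^3 - 4*y^2 - y + 4) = (y - 5)*(y - 4)*(y + 2)^2*(y^2 - 1) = (y - 5)*(y - 4)*(y + 1)*(y + 2)^2*(y - 1)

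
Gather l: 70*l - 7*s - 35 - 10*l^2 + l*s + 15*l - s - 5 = -10*l^2 + l*(s + 85) - 8*s - 40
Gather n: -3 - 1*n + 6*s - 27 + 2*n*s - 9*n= n*(2*s - 10) + 6*s - 30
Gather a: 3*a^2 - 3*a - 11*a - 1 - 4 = 3*a^2 - 14*a - 5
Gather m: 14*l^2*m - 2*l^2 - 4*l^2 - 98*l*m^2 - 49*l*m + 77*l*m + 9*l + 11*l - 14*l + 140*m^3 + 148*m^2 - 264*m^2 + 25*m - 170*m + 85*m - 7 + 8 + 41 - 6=-6*l^2 + 6*l + 140*m^3 + m^2*(-98*l - 116) + m*(14*l^2 + 28*l - 60) + 36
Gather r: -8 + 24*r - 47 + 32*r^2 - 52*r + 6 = 32*r^2 - 28*r - 49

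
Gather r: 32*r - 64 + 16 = 32*r - 48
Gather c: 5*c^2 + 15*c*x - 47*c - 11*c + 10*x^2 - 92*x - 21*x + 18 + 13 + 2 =5*c^2 + c*(15*x - 58) + 10*x^2 - 113*x + 33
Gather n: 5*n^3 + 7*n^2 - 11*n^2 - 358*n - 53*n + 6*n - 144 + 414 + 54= 5*n^3 - 4*n^2 - 405*n + 324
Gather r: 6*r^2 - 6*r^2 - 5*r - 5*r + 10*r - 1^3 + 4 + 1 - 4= 0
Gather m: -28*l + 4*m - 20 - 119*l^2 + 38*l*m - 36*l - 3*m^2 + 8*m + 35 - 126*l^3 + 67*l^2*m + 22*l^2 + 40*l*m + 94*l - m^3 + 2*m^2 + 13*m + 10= -126*l^3 - 97*l^2 + 30*l - m^3 - m^2 + m*(67*l^2 + 78*l + 25) + 25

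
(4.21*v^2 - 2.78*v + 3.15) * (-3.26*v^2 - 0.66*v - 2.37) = -13.7246*v^4 + 6.2842*v^3 - 18.4119*v^2 + 4.5096*v - 7.4655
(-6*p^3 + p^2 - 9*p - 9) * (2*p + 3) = -12*p^4 - 16*p^3 - 15*p^2 - 45*p - 27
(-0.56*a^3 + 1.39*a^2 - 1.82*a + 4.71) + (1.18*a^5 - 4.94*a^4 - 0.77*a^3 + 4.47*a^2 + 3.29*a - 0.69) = 1.18*a^5 - 4.94*a^4 - 1.33*a^3 + 5.86*a^2 + 1.47*a + 4.02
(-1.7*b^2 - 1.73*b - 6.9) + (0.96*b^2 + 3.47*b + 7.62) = -0.74*b^2 + 1.74*b + 0.72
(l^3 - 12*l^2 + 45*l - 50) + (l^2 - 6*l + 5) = l^3 - 11*l^2 + 39*l - 45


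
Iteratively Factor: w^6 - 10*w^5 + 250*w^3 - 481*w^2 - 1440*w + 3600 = (w - 3)*(w^5 - 7*w^4 - 21*w^3 + 187*w^2 + 80*w - 1200) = (w - 5)*(w - 3)*(w^4 - 2*w^3 - 31*w^2 + 32*w + 240) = (w - 5)*(w - 3)*(w + 4)*(w^3 - 6*w^2 - 7*w + 60) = (w - 5)^2*(w - 3)*(w + 4)*(w^2 - w - 12) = (w - 5)^2*(w - 3)*(w + 3)*(w + 4)*(w - 4)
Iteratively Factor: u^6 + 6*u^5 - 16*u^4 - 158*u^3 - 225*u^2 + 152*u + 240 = (u + 4)*(u^5 + 2*u^4 - 24*u^3 - 62*u^2 + 23*u + 60) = (u + 4)^2*(u^4 - 2*u^3 - 16*u^2 + 2*u + 15) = (u + 1)*(u + 4)^2*(u^3 - 3*u^2 - 13*u + 15) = (u + 1)*(u + 3)*(u + 4)^2*(u^2 - 6*u + 5) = (u - 5)*(u + 1)*(u + 3)*(u + 4)^2*(u - 1)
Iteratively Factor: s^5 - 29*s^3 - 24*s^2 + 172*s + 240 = (s + 2)*(s^4 - 2*s^3 - 25*s^2 + 26*s + 120) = (s - 5)*(s + 2)*(s^3 + 3*s^2 - 10*s - 24) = (s - 5)*(s - 3)*(s + 2)*(s^2 + 6*s + 8) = (s - 5)*(s - 3)*(s + 2)*(s + 4)*(s + 2)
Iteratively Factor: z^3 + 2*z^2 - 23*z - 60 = (z - 5)*(z^2 + 7*z + 12) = (z - 5)*(z + 4)*(z + 3)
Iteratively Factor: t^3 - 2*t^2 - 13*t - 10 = (t + 1)*(t^2 - 3*t - 10) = (t + 1)*(t + 2)*(t - 5)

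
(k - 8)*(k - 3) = k^2 - 11*k + 24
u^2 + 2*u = u*(u + 2)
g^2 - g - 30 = (g - 6)*(g + 5)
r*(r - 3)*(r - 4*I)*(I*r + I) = I*r^4 + 4*r^3 - 2*I*r^3 - 8*r^2 - 3*I*r^2 - 12*r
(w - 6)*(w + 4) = w^2 - 2*w - 24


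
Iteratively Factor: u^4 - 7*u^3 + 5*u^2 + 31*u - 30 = (u - 5)*(u^3 - 2*u^2 - 5*u + 6) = (u - 5)*(u + 2)*(u^2 - 4*u + 3) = (u - 5)*(u - 3)*(u + 2)*(u - 1)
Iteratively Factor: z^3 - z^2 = (z)*(z^2 - z) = z*(z - 1)*(z)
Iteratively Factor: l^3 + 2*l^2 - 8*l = (l + 4)*(l^2 - 2*l) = l*(l + 4)*(l - 2)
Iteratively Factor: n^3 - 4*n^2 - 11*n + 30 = (n + 3)*(n^2 - 7*n + 10) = (n - 2)*(n + 3)*(n - 5)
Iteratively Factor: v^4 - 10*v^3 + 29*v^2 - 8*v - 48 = (v - 3)*(v^3 - 7*v^2 + 8*v + 16) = (v - 4)*(v - 3)*(v^2 - 3*v - 4) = (v - 4)*(v - 3)*(v + 1)*(v - 4)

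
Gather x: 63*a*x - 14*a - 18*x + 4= -14*a + x*(63*a - 18) + 4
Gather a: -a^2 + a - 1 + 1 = -a^2 + a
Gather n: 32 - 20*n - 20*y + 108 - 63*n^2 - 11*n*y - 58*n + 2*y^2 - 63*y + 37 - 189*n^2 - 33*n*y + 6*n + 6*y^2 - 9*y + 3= -252*n^2 + n*(-44*y - 72) + 8*y^2 - 92*y + 180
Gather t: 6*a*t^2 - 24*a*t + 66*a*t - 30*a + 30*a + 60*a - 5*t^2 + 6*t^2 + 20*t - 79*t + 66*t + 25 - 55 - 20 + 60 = 60*a + t^2*(6*a + 1) + t*(42*a + 7) + 10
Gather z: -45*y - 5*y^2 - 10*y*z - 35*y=-5*y^2 - 10*y*z - 80*y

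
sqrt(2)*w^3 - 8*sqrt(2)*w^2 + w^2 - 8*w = w*(w - 8)*(sqrt(2)*w + 1)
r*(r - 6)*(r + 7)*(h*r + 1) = h*r^4 + h*r^3 - 42*h*r^2 + r^3 + r^2 - 42*r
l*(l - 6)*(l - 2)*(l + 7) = l^4 - l^3 - 44*l^2 + 84*l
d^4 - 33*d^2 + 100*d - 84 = (d - 3)*(d - 2)^2*(d + 7)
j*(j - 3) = j^2 - 3*j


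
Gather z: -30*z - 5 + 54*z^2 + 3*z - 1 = 54*z^2 - 27*z - 6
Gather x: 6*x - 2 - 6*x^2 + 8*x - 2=-6*x^2 + 14*x - 4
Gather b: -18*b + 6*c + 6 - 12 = -18*b + 6*c - 6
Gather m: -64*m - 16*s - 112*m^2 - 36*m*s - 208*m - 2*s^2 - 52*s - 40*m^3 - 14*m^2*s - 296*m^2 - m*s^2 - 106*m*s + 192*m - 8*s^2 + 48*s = -40*m^3 + m^2*(-14*s - 408) + m*(-s^2 - 142*s - 80) - 10*s^2 - 20*s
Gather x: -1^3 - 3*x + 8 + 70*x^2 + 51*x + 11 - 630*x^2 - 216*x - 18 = -560*x^2 - 168*x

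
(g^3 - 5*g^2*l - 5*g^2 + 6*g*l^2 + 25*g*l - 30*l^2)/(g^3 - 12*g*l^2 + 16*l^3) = (g^2 - 3*g*l - 5*g + 15*l)/(g^2 + 2*g*l - 8*l^2)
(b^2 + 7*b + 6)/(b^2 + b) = (b + 6)/b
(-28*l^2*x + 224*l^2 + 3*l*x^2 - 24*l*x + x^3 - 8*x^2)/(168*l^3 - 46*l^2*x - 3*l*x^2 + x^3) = (x - 8)/(-6*l + x)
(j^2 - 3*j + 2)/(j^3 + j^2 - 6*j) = (j - 1)/(j*(j + 3))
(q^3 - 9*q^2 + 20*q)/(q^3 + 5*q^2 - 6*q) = (q^2 - 9*q + 20)/(q^2 + 5*q - 6)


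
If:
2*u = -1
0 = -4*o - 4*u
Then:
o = 1/2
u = -1/2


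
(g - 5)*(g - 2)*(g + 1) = g^3 - 6*g^2 + 3*g + 10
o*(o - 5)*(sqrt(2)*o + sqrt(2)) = sqrt(2)*o^3 - 4*sqrt(2)*o^2 - 5*sqrt(2)*o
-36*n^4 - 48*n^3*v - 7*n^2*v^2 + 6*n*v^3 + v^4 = (-3*n + v)*(n + v)*(2*n + v)*(6*n + v)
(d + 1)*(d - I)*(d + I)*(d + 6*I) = d^4 + d^3 + 6*I*d^3 + d^2 + 6*I*d^2 + d + 6*I*d + 6*I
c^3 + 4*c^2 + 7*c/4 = c*(c + 1/2)*(c + 7/2)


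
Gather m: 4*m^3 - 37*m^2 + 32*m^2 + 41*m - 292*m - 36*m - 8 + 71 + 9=4*m^3 - 5*m^2 - 287*m + 72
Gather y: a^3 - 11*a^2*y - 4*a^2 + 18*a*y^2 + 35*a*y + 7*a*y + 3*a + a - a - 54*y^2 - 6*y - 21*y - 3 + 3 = a^3 - 4*a^2 + 3*a + y^2*(18*a - 54) + y*(-11*a^2 + 42*a - 27)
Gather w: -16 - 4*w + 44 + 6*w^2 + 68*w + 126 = 6*w^2 + 64*w + 154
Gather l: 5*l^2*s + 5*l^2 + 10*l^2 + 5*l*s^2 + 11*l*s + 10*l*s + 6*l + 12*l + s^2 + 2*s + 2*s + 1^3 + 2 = l^2*(5*s + 15) + l*(5*s^2 + 21*s + 18) + s^2 + 4*s + 3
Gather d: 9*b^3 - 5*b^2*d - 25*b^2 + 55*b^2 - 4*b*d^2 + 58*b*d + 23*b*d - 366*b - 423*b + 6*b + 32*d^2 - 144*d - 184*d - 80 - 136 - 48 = 9*b^3 + 30*b^2 - 783*b + d^2*(32 - 4*b) + d*(-5*b^2 + 81*b - 328) - 264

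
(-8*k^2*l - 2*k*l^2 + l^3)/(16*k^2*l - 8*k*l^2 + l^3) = (-2*k - l)/(4*k - l)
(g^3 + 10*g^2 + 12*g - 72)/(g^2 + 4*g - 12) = g + 6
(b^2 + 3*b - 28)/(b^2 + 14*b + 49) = (b - 4)/(b + 7)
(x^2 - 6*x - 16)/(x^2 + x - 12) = (x^2 - 6*x - 16)/(x^2 + x - 12)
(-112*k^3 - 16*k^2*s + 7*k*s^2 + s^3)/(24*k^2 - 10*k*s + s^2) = (28*k^2 + 11*k*s + s^2)/(-6*k + s)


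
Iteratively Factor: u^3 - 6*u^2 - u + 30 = (u - 5)*(u^2 - u - 6) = (u - 5)*(u - 3)*(u + 2)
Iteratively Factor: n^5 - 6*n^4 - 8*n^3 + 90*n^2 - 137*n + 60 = (n - 3)*(n^4 - 3*n^3 - 17*n^2 + 39*n - 20) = (n - 5)*(n - 3)*(n^3 + 2*n^2 - 7*n + 4) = (n - 5)*(n - 3)*(n - 1)*(n^2 + 3*n - 4) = (n - 5)*(n - 3)*(n - 1)^2*(n + 4)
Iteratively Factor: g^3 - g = (g)*(g^2 - 1) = g*(g + 1)*(g - 1)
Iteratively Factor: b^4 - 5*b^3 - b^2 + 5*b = (b - 5)*(b^3 - b) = (b - 5)*(b + 1)*(b^2 - b) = b*(b - 5)*(b + 1)*(b - 1)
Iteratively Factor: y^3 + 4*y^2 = (y)*(y^2 + 4*y) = y^2*(y + 4)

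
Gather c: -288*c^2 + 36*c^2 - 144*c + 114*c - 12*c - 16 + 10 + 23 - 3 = -252*c^2 - 42*c + 14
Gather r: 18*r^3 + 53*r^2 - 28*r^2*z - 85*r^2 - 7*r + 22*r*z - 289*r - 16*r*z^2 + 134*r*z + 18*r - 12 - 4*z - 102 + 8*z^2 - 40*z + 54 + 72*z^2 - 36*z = 18*r^3 + r^2*(-28*z - 32) + r*(-16*z^2 + 156*z - 278) + 80*z^2 - 80*z - 60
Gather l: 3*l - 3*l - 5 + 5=0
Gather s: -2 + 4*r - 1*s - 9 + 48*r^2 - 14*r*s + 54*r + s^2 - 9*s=48*r^2 + 58*r + s^2 + s*(-14*r - 10) - 11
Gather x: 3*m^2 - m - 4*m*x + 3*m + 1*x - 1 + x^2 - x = 3*m^2 - 4*m*x + 2*m + x^2 - 1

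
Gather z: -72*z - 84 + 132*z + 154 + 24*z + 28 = 84*z + 98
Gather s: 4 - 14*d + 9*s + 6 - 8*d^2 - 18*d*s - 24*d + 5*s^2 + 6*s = -8*d^2 - 38*d + 5*s^2 + s*(15 - 18*d) + 10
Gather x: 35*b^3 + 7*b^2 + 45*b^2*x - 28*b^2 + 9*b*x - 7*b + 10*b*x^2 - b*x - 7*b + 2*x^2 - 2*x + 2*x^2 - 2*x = 35*b^3 - 21*b^2 - 14*b + x^2*(10*b + 4) + x*(45*b^2 + 8*b - 4)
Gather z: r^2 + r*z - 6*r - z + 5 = r^2 - 6*r + z*(r - 1) + 5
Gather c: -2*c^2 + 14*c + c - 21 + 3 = -2*c^2 + 15*c - 18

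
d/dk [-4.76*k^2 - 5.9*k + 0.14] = -9.52*k - 5.9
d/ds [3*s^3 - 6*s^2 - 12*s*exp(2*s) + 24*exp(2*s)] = 9*s^2 - 24*s*exp(2*s) - 12*s + 36*exp(2*s)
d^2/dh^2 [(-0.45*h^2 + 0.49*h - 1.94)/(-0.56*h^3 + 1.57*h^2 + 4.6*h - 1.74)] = (0.28224*h^6 - 0.921984*h^5 + 16.840656*h^4 - 44.86897*h^3 + 11.812128*h^2 + 64.690572*h + 87.581104)/(0.175616*h^9 - 1.477056*h^8 - 0.186647999999999*h^7 + 22.033019*h^6 - 7.645668*h^5 - 113.690262*h^4 - 16.851952*h^3 + 96.195204*h^2 - 41.78088*h + 5.268024)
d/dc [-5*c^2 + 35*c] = 35 - 10*c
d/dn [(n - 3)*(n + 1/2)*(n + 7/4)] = 3*n^2 - 3*n/2 - 47/8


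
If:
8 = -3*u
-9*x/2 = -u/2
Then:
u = -8/3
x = -8/27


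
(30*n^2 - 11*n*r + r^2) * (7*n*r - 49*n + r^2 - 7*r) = 210*n^3*r - 1470*n^3 - 47*n^2*r^2 + 329*n^2*r - 4*n*r^3 + 28*n*r^2 + r^4 - 7*r^3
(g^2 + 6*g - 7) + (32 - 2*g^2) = -g^2 + 6*g + 25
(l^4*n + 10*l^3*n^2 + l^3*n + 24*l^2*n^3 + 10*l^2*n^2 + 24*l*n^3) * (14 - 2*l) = -2*l^5*n - 20*l^4*n^2 + 12*l^4*n - 48*l^3*n^3 + 120*l^3*n^2 + 14*l^3*n + 288*l^2*n^3 + 140*l^2*n^2 + 336*l*n^3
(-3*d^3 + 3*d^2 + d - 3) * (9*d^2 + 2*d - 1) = -27*d^5 + 21*d^4 + 18*d^3 - 28*d^2 - 7*d + 3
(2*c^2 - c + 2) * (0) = 0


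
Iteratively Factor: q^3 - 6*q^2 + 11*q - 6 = (q - 1)*(q^2 - 5*q + 6) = (q - 3)*(q - 1)*(q - 2)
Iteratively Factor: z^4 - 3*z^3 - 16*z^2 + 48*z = (z)*(z^3 - 3*z^2 - 16*z + 48) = z*(z - 4)*(z^2 + z - 12) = z*(z - 4)*(z - 3)*(z + 4)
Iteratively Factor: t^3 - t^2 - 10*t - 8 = (t - 4)*(t^2 + 3*t + 2) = (t - 4)*(t + 1)*(t + 2)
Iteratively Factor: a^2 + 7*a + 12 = (a + 3)*(a + 4)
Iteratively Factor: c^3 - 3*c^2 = (c)*(c^2 - 3*c) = c*(c - 3)*(c)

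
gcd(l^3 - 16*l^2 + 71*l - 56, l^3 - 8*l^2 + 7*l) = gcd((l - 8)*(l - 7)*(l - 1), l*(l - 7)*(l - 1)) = l^2 - 8*l + 7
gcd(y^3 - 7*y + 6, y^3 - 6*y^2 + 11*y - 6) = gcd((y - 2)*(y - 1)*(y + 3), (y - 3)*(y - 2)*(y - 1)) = y^2 - 3*y + 2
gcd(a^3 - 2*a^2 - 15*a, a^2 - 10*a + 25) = a - 5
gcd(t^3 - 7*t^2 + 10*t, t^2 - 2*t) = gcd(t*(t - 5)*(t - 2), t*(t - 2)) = t^2 - 2*t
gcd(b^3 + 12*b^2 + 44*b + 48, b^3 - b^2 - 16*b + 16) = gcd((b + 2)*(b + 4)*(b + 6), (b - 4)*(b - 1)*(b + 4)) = b + 4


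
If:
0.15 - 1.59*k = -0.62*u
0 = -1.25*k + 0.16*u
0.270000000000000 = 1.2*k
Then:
No Solution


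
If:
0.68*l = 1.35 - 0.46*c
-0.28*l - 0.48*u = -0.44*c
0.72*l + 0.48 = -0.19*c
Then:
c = 6.43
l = -2.36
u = 7.27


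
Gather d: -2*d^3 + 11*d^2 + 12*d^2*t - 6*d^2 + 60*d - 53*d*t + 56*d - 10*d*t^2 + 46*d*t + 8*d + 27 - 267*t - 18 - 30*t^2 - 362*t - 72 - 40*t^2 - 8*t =-2*d^3 + d^2*(12*t + 5) + d*(-10*t^2 - 7*t + 124) - 70*t^2 - 637*t - 63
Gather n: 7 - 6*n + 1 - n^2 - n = -n^2 - 7*n + 8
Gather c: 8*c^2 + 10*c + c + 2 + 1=8*c^2 + 11*c + 3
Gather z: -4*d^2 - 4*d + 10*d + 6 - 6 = -4*d^2 + 6*d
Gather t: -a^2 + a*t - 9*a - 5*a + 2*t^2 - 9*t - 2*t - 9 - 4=-a^2 - 14*a + 2*t^2 + t*(a - 11) - 13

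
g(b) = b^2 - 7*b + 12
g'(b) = 2*b - 7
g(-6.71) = 103.99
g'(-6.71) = -20.42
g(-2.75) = 38.81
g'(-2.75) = -12.50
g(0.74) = 7.37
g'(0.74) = -5.52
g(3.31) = -0.21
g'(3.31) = -0.38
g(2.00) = 2.00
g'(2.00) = -3.00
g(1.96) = 2.12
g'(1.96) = -3.08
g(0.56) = 8.39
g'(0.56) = -5.88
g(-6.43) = 98.35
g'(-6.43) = -19.86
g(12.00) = 72.00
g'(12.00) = 17.00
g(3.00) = 0.00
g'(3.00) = -1.00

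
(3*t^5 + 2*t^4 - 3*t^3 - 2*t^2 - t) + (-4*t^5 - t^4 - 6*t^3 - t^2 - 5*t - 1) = -t^5 + t^4 - 9*t^3 - 3*t^2 - 6*t - 1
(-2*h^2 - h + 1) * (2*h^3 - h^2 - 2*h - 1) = -4*h^5 + 7*h^3 + 3*h^2 - h - 1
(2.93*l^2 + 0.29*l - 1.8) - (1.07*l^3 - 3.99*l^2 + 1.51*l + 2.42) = -1.07*l^3 + 6.92*l^2 - 1.22*l - 4.22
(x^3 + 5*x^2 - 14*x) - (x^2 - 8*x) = x^3 + 4*x^2 - 6*x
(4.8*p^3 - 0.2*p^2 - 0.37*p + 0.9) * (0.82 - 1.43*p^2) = -6.864*p^5 + 0.286*p^4 + 4.4651*p^3 - 1.451*p^2 - 0.3034*p + 0.738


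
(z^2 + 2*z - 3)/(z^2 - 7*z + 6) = (z + 3)/(z - 6)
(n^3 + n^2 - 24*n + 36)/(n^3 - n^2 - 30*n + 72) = (n - 2)/(n - 4)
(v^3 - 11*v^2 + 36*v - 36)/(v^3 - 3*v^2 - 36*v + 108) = (v - 2)/(v + 6)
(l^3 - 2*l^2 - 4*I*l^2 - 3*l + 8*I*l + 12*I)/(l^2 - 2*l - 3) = l - 4*I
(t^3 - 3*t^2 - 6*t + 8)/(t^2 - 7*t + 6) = (t^2 - 2*t - 8)/(t - 6)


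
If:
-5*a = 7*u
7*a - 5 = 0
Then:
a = 5/7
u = -25/49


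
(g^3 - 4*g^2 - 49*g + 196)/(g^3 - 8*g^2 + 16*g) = (g^2 - 49)/(g*(g - 4))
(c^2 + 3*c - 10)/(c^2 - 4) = (c + 5)/(c + 2)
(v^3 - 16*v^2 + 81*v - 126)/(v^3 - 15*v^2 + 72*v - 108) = (v - 7)/(v - 6)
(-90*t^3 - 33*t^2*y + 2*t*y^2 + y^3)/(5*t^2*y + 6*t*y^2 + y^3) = (-18*t^2 - 3*t*y + y^2)/(y*(t + y))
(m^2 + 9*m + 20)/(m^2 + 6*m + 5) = (m + 4)/(m + 1)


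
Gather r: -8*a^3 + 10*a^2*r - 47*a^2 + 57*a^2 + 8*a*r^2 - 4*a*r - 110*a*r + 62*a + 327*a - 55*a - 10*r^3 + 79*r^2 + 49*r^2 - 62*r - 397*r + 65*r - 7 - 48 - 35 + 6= -8*a^3 + 10*a^2 + 334*a - 10*r^3 + r^2*(8*a + 128) + r*(10*a^2 - 114*a - 394) - 84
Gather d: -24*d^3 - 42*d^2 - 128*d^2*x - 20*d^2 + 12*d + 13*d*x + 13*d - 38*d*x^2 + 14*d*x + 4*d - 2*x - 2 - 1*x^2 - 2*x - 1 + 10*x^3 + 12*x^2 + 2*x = -24*d^3 + d^2*(-128*x - 62) + d*(-38*x^2 + 27*x + 29) + 10*x^3 + 11*x^2 - 2*x - 3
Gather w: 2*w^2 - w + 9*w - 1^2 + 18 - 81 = 2*w^2 + 8*w - 64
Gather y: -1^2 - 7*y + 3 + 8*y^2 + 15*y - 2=8*y^2 + 8*y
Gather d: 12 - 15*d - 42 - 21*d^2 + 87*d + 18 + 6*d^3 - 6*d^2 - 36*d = 6*d^3 - 27*d^2 + 36*d - 12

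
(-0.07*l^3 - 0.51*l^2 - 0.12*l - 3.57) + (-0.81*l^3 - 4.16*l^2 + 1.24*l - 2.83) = -0.88*l^3 - 4.67*l^2 + 1.12*l - 6.4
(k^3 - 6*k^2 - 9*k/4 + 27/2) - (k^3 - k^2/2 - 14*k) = -11*k^2/2 + 47*k/4 + 27/2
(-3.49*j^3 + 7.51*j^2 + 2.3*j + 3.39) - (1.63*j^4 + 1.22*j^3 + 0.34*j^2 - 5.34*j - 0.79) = -1.63*j^4 - 4.71*j^3 + 7.17*j^2 + 7.64*j + 4.18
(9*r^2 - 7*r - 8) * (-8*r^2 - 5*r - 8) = -72*r^4 + 11*r^3 + 27*r^2 + 96*r + 64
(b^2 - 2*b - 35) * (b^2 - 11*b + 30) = b^4 - 13*b^3 + 17*b^2 + 325*b - 1050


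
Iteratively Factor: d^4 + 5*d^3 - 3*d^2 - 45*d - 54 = (d - 3)*(d^3 + 8*d^2 + 21*d + 18) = (d - 3)*(d + 2)*(d^2 + 6*d + 9) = (d - 3)*(d + 2)*(d + 3)*(d + 3)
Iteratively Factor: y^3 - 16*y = (y - 4)*(y^2 + 4*y) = y*(y - 4)*(y + 4)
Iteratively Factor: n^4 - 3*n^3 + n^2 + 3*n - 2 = (n - 1)*(n^3 - 2*n^2 - n + 2) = (n - 1)^2*(n^2 - n - 2) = (n - 2)*(n - 1)^2*(n + 1)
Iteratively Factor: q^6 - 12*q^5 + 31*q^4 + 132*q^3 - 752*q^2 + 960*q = (q - 3)*(q^5 - 9*q^4 + 4*q^3 + 144*q^2 - 320*q) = q*(q - 3)*(q^4 - 9*q^3 + 4*q^2 + 144*q - 320) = q*(q - 4)*(q - 3)*(q^3 - 5*q^2 - 16*q + 80) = q*(q - 5)*(q - 4)*(q - 3)*(q^2 - 16) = q*(q - 5)*(q - 4)*(q - 3)*(q + 4)*(q - 4)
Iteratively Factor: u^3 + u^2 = (u + 1)*(u^2) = u*(u + 1)*(u)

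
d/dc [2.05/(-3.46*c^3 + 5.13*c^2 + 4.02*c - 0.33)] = (21.279*c^2 - 21.033*c - 8.241)/(3.46*c^3 - 5.13*c^2 - 4.02*c + 0.33)^2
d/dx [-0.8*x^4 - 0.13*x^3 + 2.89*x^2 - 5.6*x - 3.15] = -3.2*x^3 - 0.39*x^2 + 5.78*x - 5.6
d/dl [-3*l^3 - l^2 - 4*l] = -9*l^2 - 2*l - 4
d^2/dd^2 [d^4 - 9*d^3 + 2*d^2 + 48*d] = 12*d^2 - 54*d + 4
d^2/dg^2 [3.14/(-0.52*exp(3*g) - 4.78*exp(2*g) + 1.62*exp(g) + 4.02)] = (-3.14*(1.56*exp(2*g) + 9.56*exp(g) - 1.62)*(3.12*exp(2*g) + 19.12*exp(g) - 3.24)*exp(g) + (14.6952*exp(2*g) + 60.0368*exp(g) - 5.0868)*(0.52*exp(3*g) + 4.78*exp(2*g) - 1.62*exp(g) - 4.02))*exp(g)/(0.52*exp(3*g) + 4.78*exp(2*g) - 1.62*exp(g) - 4.02)^3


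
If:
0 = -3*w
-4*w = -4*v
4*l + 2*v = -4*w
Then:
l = 0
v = 0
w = 0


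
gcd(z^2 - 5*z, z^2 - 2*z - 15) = z - 5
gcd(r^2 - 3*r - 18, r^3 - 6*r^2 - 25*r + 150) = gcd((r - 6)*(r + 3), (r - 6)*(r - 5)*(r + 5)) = r - 6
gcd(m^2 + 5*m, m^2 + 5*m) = m^2 + 5*m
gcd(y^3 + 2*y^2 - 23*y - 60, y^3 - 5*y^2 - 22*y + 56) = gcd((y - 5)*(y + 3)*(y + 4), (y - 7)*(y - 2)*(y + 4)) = y + 4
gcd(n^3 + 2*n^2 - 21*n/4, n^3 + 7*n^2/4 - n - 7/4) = 1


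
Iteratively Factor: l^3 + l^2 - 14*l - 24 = (l - 4)*(l^2 + 5*l + 6) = (l - 4)*(l + 2)*(l + 3)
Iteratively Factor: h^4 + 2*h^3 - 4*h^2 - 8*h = (h - 2)*(h^3 + 4*h^2 + 4*h) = (h - 2)*(h + 2)*(h^2 + 2*h) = (h - 2)*(h + 2)^2*(h)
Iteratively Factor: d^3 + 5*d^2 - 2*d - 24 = (d - 2)*(d^2 + 7*d + 12) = (d - 2)*(d + 4)*(d + 3)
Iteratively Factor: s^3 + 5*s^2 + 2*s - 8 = (s - 1)*(s^2 + 6*s + 8) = (s - 1)*(s + 2)*(s + 4)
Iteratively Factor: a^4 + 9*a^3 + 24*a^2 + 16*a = (a + 4)*(a^3 + 5*a^2 + 4*a) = (a + 4)^2*(a^2 + a) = (a + 1)*(a + 4)^2*(a)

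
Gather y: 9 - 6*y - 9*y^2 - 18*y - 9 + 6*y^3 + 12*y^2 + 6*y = 6*y^3 + 3*y^2 - 18*y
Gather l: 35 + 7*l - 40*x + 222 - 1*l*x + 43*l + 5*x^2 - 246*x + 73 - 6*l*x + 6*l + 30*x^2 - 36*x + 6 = l*(56 - 7*x) + 35*x^2 - 322*x + 336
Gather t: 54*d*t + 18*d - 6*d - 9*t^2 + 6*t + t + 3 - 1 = 12*d - 9*t^2 + t*(54*d + 7) + 2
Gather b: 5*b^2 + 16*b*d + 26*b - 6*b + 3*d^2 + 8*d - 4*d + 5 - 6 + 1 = 5*b^2 + b*(16*d + 20) + 3*d^2 + 4*d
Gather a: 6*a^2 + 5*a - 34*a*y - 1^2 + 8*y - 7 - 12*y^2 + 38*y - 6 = 6*a^2 + a*(5 - 34*y) - 12*y^2 + 46*y - 14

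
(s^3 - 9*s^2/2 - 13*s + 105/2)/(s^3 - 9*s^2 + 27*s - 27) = (2*s^2 - 3*s - 35)/(2*(s^2 - 6*s + 9))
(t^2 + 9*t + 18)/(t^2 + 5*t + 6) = (t + 6)/(t + 2)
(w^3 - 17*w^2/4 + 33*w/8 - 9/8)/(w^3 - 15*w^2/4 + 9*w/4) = (w - 1/2)/w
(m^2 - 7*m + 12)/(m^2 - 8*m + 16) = (m - 3)/(m - 4)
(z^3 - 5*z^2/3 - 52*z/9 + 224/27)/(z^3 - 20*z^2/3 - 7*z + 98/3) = (z^2 - 4*z + 32/9)/(z^2 - 9*z + 14)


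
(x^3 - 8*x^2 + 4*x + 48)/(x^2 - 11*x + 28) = (x^2 - 4*x - 12)/(x - 7)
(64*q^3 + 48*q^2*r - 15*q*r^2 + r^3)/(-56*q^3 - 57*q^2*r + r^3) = (-8*q + r)/(7*q + r)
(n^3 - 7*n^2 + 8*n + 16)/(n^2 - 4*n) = n - 3 - 4/n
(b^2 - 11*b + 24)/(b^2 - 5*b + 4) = (b^2 - 11*b + 24)/(b^2 - 5*b + 4)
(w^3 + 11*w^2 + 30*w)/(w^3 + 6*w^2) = (w + 5)/w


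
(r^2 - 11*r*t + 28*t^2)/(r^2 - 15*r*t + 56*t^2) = (r - 4*t)/(r - 8*t)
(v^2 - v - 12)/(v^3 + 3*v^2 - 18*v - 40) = (v + 3)/(v^2 + 7*v + 10)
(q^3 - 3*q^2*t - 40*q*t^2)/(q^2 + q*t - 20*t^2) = q*(q - 8*t)/(q - 4*t)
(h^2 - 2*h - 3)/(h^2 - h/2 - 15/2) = 2*(h + 1)/(2*h + 5)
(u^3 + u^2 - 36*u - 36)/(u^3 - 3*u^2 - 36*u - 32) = (u^2 - 36)/(u^2 - 4*u - 32)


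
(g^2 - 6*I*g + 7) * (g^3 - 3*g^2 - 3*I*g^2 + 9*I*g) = g^5 - 3*g^4 - 9*I*g^4 - 11*g^3 + 27*I*g^3 + 33*g^2 - 21*I*g^2 + 63*I*g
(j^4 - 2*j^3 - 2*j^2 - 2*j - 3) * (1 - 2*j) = -2*j^5 + 5*j^4 + 2*j^3 + 2*j^2 + 4*j - 3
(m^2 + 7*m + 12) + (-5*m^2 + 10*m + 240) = -4*m^2 + 17*m + 252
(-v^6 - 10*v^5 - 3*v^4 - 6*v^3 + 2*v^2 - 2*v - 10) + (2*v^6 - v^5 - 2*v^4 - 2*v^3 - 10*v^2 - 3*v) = v^6 - 11*v^5 - 5*v^4 - 8*v^3 - 8*v^2 - 5*v - 10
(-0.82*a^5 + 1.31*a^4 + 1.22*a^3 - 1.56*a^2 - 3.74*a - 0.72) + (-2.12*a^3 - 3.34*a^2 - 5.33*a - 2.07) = -0.82*a^5 + 1.31*a^4 - 0.9*a^3 - 4.9*a^2 - 9.07*a - 2.79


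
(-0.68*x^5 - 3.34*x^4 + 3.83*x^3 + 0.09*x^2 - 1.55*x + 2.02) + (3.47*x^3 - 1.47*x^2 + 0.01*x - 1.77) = -0.68*x^5 - 3.34*x^4 + 7.3*x^3 - 1.38*x^2 - 1.54*x + 0.25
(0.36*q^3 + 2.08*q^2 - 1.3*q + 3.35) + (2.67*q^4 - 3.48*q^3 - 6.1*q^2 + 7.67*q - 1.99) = 2.67*q^4 - 3.12*q^3 - 4.02*q^2 + 6.37*q + 1.36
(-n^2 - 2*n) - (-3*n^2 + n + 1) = 2*n^2 - 3*n - 1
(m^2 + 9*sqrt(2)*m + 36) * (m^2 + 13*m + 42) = m^4 + 9*sqrt(2)*m^3 + 13*m^3 + 78*m^2 + 117*sqrt(2)*m^2 + 468*m + 378*sqrt(2)*m + 1512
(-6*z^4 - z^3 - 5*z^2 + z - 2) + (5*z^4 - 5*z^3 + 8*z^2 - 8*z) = -z^4 - 6*z^3 + 3*z^2 - 7*z - 2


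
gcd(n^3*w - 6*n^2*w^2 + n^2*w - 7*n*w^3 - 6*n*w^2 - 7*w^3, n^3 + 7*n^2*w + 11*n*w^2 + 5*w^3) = n + w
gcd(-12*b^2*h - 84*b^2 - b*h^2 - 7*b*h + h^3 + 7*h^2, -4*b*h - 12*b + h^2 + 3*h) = 4*b - h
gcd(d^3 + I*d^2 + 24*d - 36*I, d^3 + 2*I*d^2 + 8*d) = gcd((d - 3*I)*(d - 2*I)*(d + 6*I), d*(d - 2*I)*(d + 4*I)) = d - 2*I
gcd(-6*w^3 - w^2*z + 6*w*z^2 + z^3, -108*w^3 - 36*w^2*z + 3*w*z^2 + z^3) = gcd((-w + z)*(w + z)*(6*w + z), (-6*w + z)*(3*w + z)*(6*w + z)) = 6*w + z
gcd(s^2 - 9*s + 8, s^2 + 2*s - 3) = s - 1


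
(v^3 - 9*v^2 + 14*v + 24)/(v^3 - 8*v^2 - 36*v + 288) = (v^2 - 3*v - 4)/(v^2 - 2*v - 48)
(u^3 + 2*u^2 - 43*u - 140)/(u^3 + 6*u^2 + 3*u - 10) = (u^2 - 3*u - 28)/(u^2 + u - 2)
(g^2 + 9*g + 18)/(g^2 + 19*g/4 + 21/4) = 4*(g + 6)/(4*g + 7)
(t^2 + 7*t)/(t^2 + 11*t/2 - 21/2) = 2*t/(2*t - 3)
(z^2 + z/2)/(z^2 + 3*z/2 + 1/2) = z/(z + 1)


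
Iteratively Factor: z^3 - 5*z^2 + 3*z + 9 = (z - 3)*(z^2 - 2*z - 3) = (z - 3)*(z + 1)*(z - 3)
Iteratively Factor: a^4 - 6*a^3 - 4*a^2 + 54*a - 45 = (a - 5)*(a^3 - a^2 - 9*a + 9) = (a - 5)*(a - 1)*(a^2 - 9) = (a - 5)*(a - 1)*(a + 3)*(a - 3)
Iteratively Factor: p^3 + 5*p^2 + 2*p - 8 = (p + 4)*(p^2 + p - 2) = (p + 2)*(p + 4)*(p - 1)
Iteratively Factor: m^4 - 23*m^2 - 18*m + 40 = (m - 5)*(m^3 + 5*m^2 + 2*m - 8) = (m - 5)*(m + 2)*(m^2 + 3*m - 4) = (m - 5)*(m - 1)*(m + 2)*(m + 4)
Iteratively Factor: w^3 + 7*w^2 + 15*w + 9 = (w + 1)*(w^2 + 6*w + 9) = (w + 1)*(w + 3)*(w + 3)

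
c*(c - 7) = c^2 - 7*c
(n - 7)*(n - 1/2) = n^2 - 15*n/2 + 7/2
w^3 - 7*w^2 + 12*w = w*(w - 4)*(w - 3)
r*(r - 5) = r^2 - 5*r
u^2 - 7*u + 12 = (u - 4)*(u - 3)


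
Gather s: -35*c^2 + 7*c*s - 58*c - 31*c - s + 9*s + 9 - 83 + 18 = -35*c^2 - 89*c + s*(7*c + 8) - 56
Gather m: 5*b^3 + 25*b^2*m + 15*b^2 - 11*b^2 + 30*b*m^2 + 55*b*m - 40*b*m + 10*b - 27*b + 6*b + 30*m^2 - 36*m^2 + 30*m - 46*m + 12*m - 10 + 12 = 5*b^3 + 4*b^2 - 11*b + m^2*(30*b - 6) + m*(25*b^2 + 15*b - 4) + 2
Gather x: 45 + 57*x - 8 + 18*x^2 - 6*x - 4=18*x^2 + 51*x + 33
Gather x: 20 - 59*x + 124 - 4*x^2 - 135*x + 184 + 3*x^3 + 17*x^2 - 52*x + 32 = 3*x^3 + 13*x^2 - 246*x + 360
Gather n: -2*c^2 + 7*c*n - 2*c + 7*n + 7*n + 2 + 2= -2*c^2 - 2*c + n*(7*c + 14) + 4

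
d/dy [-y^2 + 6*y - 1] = 6 - 2*y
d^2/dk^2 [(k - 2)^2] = 2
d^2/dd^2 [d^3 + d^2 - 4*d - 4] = 6*d + 2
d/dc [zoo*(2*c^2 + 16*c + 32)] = zoo*(c + 4)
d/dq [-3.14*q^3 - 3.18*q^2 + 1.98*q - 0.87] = -9.42*q^2 - 6.36*q + 1.98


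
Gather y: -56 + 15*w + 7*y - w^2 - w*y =-w^2 + 15*w + y*(7 - w) - 56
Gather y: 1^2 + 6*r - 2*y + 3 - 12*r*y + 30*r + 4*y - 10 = 36*r + y*(2 - 12*r) - 6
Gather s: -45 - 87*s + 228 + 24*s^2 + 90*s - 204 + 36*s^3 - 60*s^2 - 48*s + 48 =36*s^3 - 36*s^2 - 45*s + 27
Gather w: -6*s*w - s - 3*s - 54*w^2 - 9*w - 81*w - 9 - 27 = -4*s - 54*w^2 + w*(-6*s - 90) - 36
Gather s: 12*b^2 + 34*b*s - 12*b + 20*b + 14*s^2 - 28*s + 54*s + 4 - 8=12*b^2 + 8*b + 14*s^2 + s*(34*b + 26) - 4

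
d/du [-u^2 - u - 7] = -2*u - 1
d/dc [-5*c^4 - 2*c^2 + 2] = -20*c^3 - 4*c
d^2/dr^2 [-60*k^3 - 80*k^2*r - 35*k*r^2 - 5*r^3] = -70*k - 30*r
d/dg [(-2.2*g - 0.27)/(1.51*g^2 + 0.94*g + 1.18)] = (3.322*g^2 + 0.8154*g - 2.3422)/(2.2801*g^4 + 2.8388*g^3 + 4.4472*g^2 + 2.2184*g + 1.3924)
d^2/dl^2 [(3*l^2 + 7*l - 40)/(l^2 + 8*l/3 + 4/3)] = 18*(-3*l^3 - 396*l^2 - 1044*l - 752)/(27*l^6 + 216*l^5 + 684*l^4 + 1088*l^3 + 912*l^2 + 384*l + 64)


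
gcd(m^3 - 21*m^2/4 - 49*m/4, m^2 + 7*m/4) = m^2 + 7*m/4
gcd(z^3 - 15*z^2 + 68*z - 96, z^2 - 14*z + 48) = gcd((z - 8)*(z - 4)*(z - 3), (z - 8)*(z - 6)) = z - 8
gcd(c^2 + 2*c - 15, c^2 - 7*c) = 1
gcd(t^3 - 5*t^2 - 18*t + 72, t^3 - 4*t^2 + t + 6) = t - 3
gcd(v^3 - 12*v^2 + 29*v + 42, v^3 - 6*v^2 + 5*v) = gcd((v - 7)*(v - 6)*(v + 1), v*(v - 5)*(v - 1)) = 1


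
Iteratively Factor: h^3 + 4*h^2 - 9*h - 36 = (h + 3)*(h^2 + h - 12) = (h + 3)*(h + 4)*(h - 3)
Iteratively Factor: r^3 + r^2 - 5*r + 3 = (r + 3)*(r^2 - 2*r + 1) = (r - 1)*(r + 3)*(r - 1)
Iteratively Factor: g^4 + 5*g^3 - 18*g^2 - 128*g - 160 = (g + 4)*(g^3 + g^2 - 22*g - 40) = (g - 5)*(g + 4)*(g^2 + 6*g + 8) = (g - 5)*(g + 2)*(g + 4)*(g + 4)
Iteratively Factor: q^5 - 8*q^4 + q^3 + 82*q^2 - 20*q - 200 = (q - 5)*(q^4 - 3*q^3 - 14*q^2 + 12*q + 40) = (q - 5)^2*(q^3 + 2*q^2 - 4*q - 8) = (q - 5)^2*(q - 2)*(q^2 + 4*q + 4) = (q - 5)^2*(q - 2)*(q + 2)*(q + 2)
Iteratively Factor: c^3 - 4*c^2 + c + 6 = (c + 1)*(c^2 - 5*c + 6) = (c - 2)*(c + 1)*(c - 3)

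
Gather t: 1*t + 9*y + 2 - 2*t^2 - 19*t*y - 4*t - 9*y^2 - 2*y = -2*t^2 + t*(-19*y - 3) - 9*y^2 + 7*y + 2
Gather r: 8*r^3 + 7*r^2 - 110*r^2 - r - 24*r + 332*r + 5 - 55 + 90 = 8*r^3 - 103*r^2 + 307*r + 40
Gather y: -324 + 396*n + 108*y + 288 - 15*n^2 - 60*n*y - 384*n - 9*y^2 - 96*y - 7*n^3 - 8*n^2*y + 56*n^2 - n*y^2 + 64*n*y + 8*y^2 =-7*n^3 + 41*n^2 + 12*n + y^2*(-n - 1) + y*(-8*n^2 + 4*n + 12) - 36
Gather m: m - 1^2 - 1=m - 2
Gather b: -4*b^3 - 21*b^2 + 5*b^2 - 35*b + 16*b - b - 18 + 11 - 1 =-4*b^3 - 16*b^2 - 20*b - 8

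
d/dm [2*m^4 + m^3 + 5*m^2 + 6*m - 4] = 8*m^3 + 3*m^2 + 10*m + 6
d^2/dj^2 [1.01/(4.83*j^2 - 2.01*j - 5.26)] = (47.124378*j^2 - 19.610766*j - 1.01*(9.66*j - 2.01)*(19.32*j - 4.02) - 51.319716)/(-4.83*j^2 + 2.01*j + 5.26)^3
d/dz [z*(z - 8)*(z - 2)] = 3*z^2 - 20*z + 16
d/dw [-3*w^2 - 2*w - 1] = -6*w - 2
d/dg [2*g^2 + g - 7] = 4*g + 1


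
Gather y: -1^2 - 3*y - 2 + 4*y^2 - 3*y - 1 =4*y^2 - 6*y - 4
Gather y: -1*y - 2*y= -3*y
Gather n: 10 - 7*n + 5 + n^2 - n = n^2 - 8*n + 15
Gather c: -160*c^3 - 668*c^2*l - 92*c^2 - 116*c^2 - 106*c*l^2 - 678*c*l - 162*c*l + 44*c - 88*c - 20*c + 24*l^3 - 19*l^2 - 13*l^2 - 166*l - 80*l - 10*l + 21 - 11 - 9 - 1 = -160*c^3 + c^2*(-668*l - 208) + c*(-106*l^2 - 840*l - 64) + 24*l^3 - 32*l^2 - 256*l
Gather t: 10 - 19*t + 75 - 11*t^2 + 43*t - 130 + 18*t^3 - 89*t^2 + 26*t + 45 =18*t^3 - 100*t^2 + 50*t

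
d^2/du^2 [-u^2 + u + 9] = -2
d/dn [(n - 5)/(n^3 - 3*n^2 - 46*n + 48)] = (n^3 - 3*n^2 - 46*n + (n - 5)*(-3*n^2 + 6*n + 46) + 48)/(n^3 - 3*n^2 - 46*n + 48)^2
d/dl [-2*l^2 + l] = 1 - 4*l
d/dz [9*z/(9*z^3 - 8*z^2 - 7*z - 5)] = 9*(-18*z^3 + 8*z^2 - 5)/(81*z^6 - 144*z^5 - 62*z^4 + 22*z^3 + 129*z^2 + 70*z + 25)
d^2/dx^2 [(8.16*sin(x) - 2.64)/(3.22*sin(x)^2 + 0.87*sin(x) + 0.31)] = (-84.606144*sin(x)^5 + 132.349728*sin(x)^4 + 240.271248*sin(x)^3 - 170.57748*sin(x)^2 - 94.742232*sin(x) - 3.12744000000001)/(3.22*sin(x)^2 + 0.87*sin(x) + 0.31)^3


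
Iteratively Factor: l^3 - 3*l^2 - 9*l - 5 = (l + 1)*(l^2 - 4*l - 5) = (l + 1)^2*(l - 5)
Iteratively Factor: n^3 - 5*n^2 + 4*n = (n - 1)*(n^2 - 4*n) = (n - 4)*(n - 1)*(n)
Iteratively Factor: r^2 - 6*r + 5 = (r - 5)*(r - 1)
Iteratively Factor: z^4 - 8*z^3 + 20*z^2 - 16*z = (z - 2)*(z^3 - 6*z^2 + 8*z) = (z - 2)^2*(z^2 - 4*z) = z*(z - 2)^2*(z - 4)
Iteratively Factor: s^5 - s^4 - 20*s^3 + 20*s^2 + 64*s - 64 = (s + 4)*(s^4 - 5*s^3 + 20*s - 16) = (s - 2)*(s + 4)*(s^3 - 3*s^2 - 6*s + 8) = (s - 2)*(s + 2)*(s + 4)*(s^2 - 5*s + 4) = (s - 4)*(s - 2)*(s + 2)*(s + 4)*(s - 1)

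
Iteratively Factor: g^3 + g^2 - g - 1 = (g - 1)*(g^2 + 2*g + 1) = (g - 1)*(g + 1)*(g + 1)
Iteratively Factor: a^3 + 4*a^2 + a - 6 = (a + 3)*(a^2 + a - 2) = (a + 2)*(a + 3)*(a - 1)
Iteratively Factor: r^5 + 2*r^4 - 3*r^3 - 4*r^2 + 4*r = (r - 1)*(r^4 + 3*r^3 - 4*r) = (r - 1)*(r + 2)*(r^3 + r^2 - 2*r) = r*(r - 1)*(r + 2)*(r^2 + r - 2) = r*(r - 1)*(r + 2)^2*(r - 1)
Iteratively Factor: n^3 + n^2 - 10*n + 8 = (n + 4)*(n^2 - 3*n + 2) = (n - 1)*(n + 4)*(n - 2)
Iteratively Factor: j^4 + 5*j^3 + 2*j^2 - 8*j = (j + 2)*(j^3 + 3*j^2 - 4*j) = (j - 1)*(j + 2)*(j^2 + 4*j) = (j - 1)*(j + 2)*(j + 4)*(j)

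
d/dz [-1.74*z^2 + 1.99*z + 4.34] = 1.99 - 3.48*z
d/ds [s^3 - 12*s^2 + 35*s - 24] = 3*s^2 - 24*s + 35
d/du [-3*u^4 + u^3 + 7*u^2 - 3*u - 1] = -12*u^3 + 3*u^2 + 14*u - 3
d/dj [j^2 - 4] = 2*j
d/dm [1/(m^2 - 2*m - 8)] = 2*(1 - m)/(-m^2 + 2*m + 8)^2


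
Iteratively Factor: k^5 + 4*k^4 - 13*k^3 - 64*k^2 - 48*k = (k)*(k^4 + 4*k^3 - 13*k^2 - 64*k - 48) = k*(k + 1)*(k^3 + 3*k^2 - 16*k - 48) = k*(k - 4)*(k + 1)*(k^2 + 7*k + 12) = k*(k - 4)*(k + 1)*(k + 3)*(k + 4)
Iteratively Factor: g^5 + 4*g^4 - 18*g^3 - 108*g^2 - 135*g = (g + 3)*(g^4 + g^3 - 21*g^2 - 45*g) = (g + 3)^2*(g^3 - 2*g^2 - 15*g) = (g - 5)*(g + 3)^2*(g^2 + 3*g) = (g - 5)*(g + 3)^3*(g)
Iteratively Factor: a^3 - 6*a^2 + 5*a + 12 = (a - 4)*(a^2 - 2*a - 3) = (a - 4)*(a + 1)*(a - 3)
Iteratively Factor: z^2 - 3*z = (z - 3)*(z)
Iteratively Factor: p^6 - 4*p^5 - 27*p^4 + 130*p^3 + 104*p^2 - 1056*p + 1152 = (p + 4)*(p^5 - 8*p^4 + 5*p^3 + 110*p^2 - 336*p + 288) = (p - 2)*(p + 4)*(p^4 - 6*p^3 - 7*p^2 + 96*p - 144) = (p - 2)*(p + 4)^2*(p^3 - 10*p^2 + 33*p - 36) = (p - 3)*(p - 2)*(p + 4)^2*(p^2 - 7*p + 12) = (p - 4)*(p - 3)*(p - 2)*(p + 4)^2*(p - 3)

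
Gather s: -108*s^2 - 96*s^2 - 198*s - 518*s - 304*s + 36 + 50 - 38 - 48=-204*s^2 - 1020*s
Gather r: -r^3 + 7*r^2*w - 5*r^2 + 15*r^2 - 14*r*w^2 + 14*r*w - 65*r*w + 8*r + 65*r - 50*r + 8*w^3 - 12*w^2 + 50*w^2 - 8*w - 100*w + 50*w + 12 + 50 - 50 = -r^3 + r^2*(7*w + 10) + r*(-14*w^2 - 51*w + 23) + 8*w^3 + 38*w^2 - 58*w + 12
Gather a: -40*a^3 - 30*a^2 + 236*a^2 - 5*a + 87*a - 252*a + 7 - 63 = -40*a^3 + 206*a^2 - 170*a - 56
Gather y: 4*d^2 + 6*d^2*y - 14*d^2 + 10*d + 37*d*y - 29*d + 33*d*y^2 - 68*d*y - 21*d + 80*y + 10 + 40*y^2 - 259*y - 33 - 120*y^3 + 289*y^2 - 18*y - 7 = -10*d^2 - 40*d - 120*y^3 + y^2*(33*d + 329) + y*(6*d^2 - 31*d - 197) - 30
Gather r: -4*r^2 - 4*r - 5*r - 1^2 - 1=-4*r^2 - 9*r - 2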